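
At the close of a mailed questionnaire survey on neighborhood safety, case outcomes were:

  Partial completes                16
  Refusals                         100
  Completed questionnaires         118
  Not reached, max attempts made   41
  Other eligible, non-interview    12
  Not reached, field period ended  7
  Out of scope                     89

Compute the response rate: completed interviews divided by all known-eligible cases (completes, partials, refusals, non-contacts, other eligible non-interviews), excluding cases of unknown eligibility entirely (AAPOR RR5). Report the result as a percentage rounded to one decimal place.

40.1%

No answer / not reached = 7 + 41 = 48
Top: 118
Base: 118 + 16 + 100 + 48 + 12 = 294
RR5 = 118 / 294 = 0.4014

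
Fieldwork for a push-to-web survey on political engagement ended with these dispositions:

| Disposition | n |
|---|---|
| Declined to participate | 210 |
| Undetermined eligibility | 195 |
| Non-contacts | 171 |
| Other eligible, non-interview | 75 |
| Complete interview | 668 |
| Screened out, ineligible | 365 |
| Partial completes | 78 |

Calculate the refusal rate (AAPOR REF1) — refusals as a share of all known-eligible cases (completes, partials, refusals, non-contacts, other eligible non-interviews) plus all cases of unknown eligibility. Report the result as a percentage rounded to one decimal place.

15.0%

Numerator: 210
Denominator: 668 + 78 + 210 + 171 + 75 + 195 = 1397
REF1 = 210 / 1397 = 0.1503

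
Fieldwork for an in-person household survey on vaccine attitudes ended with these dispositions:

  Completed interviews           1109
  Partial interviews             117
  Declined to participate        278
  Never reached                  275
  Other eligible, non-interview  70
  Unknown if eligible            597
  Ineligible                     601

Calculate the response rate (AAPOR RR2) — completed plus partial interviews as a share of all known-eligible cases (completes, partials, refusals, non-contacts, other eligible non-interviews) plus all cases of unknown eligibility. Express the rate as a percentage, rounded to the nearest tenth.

Numerator: 1109 + 117 = 1226
Denom: 1109 + 117 + 278 + 275 + 70 + 597 = 2446
RR2 = 1226 / 2446 = 0.5012

50.1%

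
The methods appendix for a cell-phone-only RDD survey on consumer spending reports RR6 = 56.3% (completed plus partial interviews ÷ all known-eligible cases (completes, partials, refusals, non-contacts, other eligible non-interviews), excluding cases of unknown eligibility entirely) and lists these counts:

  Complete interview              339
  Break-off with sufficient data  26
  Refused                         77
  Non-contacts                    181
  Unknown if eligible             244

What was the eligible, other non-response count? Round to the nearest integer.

Num: 339 + 26 = 365
RR6 = 365 / D = 0.563
D = 365 / 0.563 = 648.3
Other denominator terms total 623
eligible, other non-response = 648.3 − 623 ≈ 25

25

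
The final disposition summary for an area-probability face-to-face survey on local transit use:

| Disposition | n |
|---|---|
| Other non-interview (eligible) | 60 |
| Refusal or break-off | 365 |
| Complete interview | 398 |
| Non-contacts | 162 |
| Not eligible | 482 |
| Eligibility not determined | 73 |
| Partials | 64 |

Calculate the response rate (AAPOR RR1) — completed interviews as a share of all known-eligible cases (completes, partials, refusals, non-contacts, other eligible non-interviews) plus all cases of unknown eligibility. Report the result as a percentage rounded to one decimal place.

Numerator → 398
Denominator → 398 + 64 + 365 + 162 + 60 + 73 = 1122
RR1 = 398 / 1122 = 0.3547

35.5%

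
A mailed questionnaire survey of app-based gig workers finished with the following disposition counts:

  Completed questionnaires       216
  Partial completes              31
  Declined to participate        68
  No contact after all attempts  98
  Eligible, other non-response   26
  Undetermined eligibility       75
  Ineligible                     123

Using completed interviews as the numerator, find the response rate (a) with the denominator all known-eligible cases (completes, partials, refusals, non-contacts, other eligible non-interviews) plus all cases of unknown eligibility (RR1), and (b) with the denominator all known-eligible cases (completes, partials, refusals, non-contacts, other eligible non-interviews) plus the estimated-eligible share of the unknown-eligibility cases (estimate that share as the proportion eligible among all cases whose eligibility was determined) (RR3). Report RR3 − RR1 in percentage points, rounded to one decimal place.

1.4

Num = 216
Denom = 216 + 31 + 68 + 98 + 26 + 75 = 514
RR1 = 216 / 514 = 0.4202
Determined eligible = 216 + 31 + 68 + 98 + 26 = 439
e = 439 / (439 + 123) = 439 / 562 = 0.7811
Estimated eligible among unknowns = 0.7811 × 75 = 58.58
Denom = 439 + 58.58 = 497.58
RR3 = 216 / 497.58 = 0.4341
Difference = 43.41 − 42.02 = 1.39 percentage points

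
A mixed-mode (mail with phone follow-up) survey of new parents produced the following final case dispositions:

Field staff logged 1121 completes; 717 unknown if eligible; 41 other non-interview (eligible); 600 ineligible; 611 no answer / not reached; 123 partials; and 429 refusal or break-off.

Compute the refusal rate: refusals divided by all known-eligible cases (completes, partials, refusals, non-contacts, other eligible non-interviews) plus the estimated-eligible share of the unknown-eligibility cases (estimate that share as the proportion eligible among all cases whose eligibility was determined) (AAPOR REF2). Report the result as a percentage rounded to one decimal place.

Top: 429
Determined eligible: 1121 + 123 + 429 + 611 + 41 = 2325
e = 2325 / (2325 + 600) = 2325 / 2925 = 0.7949
Eligible share of unknowns: 0.7949 × 717 = 569.94
Base: 2325 + 569.94 = 2894.94
REF2 = 429 / 2894.94 = 0.1482

14.8%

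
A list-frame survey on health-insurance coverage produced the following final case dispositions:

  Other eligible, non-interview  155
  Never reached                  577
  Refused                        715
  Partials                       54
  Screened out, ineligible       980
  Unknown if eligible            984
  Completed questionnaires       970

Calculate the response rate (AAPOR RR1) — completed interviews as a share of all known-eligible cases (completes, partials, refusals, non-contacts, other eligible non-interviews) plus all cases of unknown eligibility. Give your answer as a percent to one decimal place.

28.1%

Numerator → 970
Denominator → 970 + 54 + 715 + 577 + 155 + 984 = 3455
RR1 = 970 / 3455 = 0.2808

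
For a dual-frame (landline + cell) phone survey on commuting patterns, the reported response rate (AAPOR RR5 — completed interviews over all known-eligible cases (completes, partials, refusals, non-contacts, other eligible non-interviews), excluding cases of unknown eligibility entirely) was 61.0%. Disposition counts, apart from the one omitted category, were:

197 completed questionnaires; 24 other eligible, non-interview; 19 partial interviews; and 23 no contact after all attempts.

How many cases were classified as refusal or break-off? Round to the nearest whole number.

60

RR5 = 197 / D = 0.610
D = 197 / 0.610 = 323.0
Remaining denominator categories sum to 263
refusal or break-off = 323.0 − 263 ≈ 60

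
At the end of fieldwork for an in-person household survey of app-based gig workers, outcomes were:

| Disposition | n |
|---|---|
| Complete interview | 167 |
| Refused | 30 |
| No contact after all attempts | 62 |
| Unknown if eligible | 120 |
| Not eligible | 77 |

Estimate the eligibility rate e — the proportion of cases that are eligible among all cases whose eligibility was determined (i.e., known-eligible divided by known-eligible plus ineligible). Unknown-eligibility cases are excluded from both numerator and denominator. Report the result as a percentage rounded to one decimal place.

77.1%

Determined eligible → 167 + 30 + 62 = 259
e = 259 / (259 + 77) = 259 / 336 = 0.7708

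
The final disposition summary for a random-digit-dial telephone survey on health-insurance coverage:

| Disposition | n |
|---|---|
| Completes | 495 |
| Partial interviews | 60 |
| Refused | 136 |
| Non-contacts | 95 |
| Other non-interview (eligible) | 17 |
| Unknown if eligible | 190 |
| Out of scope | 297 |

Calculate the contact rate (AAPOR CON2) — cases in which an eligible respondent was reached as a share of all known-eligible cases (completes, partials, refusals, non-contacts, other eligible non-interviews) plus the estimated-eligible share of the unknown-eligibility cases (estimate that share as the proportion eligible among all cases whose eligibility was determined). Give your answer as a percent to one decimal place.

Num → 495 + 60 + 136 + 17 = 708
Eligible (known) → 495 + 60 + 136 + 95 + 17 = 803
e = 803 / (803 + 297) = 803 / 1100 = 0.7300
Eligible share of unknowns → 0.7300 × 190 = 138.70
Denominator → 803 + 138.70 = 941.70
CON2 = 708 / 941.70 = 0.7518

75.2%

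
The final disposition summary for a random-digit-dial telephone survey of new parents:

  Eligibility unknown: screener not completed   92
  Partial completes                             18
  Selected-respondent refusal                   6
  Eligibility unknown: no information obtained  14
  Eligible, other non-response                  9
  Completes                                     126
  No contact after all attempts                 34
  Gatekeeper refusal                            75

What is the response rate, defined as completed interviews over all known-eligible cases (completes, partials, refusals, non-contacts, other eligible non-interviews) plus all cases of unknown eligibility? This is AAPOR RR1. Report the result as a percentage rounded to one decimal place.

Refusals = 75 + 6 = 81
Unknown eligibility = 92 + 14 = 106
Numerator: 126
Denominator: 126 + 18 + 81 + 34 + 9 + 106 = 374
RR1 = 126 / 374 = 0.3369

33.7%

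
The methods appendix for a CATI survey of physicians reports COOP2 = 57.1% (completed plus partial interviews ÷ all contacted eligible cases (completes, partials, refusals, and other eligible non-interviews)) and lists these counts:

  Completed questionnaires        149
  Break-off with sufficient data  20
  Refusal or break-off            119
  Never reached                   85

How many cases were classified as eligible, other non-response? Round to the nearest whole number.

8

Num = 149 + 20 = 169
COOP2 = 169 / D = 0.571
D = 169 / 0.571 = 296.0
Remaining denominator categories sum to 288
eligible, other non-response = 296.0 − 288 ≈ 8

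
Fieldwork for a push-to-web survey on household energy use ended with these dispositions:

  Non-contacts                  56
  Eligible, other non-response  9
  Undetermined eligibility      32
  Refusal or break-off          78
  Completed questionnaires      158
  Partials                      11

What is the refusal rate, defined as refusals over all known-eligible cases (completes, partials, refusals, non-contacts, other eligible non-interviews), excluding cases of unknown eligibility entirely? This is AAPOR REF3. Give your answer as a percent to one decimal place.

Num → 78
Denom → 158 + 11 + 78 + 56 + 9 = 312
REF3 = 78 / 312 = 0.2500

25.0%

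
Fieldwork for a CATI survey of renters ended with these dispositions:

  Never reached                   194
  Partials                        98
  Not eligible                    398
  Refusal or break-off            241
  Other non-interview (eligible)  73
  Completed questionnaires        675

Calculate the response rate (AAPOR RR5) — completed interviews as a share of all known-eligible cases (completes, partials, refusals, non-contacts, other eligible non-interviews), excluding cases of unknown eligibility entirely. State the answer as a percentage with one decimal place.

52.7%

Num: 675
Denom: 675 + 98 + 241 + 194 + 73 = 1281
RR5 = 675 / 1281 = 0.5269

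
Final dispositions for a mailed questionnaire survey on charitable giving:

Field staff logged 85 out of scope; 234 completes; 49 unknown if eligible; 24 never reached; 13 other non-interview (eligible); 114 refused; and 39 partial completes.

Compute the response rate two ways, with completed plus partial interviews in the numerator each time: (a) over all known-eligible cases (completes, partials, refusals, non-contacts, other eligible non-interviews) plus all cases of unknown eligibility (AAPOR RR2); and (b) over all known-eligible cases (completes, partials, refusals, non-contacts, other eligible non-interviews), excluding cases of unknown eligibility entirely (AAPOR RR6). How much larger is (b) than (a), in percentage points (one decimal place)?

6.7

Top: 234 + 39 = 273
Denom: 234 + 39 + 114 + 24 + 13 + 49 = 473
RR2 = 273 / 473 = 0.5772
Denom: 234 + 39 + 114 + 24 + 13 = 424
RR6 = 273 / 424 = 0.6439
Difference = 64.39 − 57.72 = 6.67 percentage points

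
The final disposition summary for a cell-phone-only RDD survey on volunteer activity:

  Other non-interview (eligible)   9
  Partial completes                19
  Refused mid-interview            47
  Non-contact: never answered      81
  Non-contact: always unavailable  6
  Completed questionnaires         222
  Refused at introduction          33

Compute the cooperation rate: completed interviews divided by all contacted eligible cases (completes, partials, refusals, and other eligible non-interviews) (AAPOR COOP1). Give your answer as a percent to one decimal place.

67.3%

Declined to participate = 33 + 47 = 80
No contact after all attempts = 81 + 6 = 87
Num = 222
Denom = 222 + 19 + 80 + 9 = 330
COOP1 = 222 / 330 = 0.6727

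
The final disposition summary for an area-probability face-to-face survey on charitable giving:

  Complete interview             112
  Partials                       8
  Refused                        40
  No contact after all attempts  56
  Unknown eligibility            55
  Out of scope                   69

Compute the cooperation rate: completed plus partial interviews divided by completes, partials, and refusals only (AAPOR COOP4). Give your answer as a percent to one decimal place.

Top: 112 + 8 = 120
Denominator: 112 + 8 + 40 = 160
COOP4 = 120 / 160 = 0.7500

75.0%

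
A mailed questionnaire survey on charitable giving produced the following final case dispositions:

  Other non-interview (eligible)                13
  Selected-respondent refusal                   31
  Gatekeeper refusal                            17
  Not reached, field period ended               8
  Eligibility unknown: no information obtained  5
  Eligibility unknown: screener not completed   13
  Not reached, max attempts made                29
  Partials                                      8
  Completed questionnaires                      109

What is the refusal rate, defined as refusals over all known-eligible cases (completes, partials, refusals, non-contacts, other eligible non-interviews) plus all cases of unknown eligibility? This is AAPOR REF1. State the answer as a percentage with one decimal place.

20.6%

Refusal or break-off = 17 + 31 = 48
No contact after all attempts = 8 + 29 = 37
Unknown if eligible = 13 + 5 = 18
Top: 48
Denom: 109 + 8 + 48 + 37 + 13 + 18 = 233
REF1 = 48 / 233 = 0.2060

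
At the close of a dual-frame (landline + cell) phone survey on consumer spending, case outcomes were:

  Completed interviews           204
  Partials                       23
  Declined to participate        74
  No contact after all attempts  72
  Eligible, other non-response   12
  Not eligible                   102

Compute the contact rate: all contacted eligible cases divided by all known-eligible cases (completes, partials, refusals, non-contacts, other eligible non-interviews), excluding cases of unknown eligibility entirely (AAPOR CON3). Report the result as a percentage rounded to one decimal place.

81.3%

Num → 204 + 23 + 74 + 12 = 313
Denom → 204 + 23 + 74 + 72 + 12 = 385
CON3 = 313 / 385 = 0.8130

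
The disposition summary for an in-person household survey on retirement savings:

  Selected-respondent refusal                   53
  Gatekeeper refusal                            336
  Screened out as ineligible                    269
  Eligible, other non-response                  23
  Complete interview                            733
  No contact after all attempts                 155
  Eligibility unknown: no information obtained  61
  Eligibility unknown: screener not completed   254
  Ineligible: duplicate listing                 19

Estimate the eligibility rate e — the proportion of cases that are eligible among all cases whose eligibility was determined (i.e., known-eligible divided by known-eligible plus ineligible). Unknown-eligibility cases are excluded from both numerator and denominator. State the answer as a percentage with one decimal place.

Refused = 336 + 53 = 389
Undetermined eligibility = 254 + 61 = 315
Out of scope = 269 + 19 = 288
Determined eligible: 733 + 389 + 155 + 23 = 1300
e = 1300 / (1300 + 288) = 1300 / 1588 = 0.8186

81.9%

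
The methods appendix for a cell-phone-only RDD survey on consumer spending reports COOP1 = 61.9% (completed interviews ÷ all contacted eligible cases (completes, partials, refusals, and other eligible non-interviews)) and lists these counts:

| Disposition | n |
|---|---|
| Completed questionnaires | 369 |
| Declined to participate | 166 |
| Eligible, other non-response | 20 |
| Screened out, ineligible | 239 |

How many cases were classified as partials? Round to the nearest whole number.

41

COOP1 = 369 / D = 0.619
D = 369 / 0.619 = 596.1
Remaining denominator categories sum to 555
partials = 596.1 − 555 ≈ 41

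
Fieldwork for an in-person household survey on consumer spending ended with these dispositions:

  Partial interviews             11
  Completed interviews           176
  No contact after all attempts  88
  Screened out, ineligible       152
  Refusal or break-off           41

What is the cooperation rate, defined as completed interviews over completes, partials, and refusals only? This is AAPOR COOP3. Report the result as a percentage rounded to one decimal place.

77.2%

Numerator: 176
Base: 176 + 11 + 41 = 228
COOP3 = 176 / 228 = 0.7719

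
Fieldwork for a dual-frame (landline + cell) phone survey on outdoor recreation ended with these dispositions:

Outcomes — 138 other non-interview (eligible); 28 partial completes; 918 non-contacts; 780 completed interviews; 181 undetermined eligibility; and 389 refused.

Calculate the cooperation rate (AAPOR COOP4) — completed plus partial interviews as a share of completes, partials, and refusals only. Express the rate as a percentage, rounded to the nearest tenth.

67.5%

Top: 780 + 28 = 808
Denominator: 780 + 28 + 389 = 1197
COOP4 = 808 / 1197 = 0.6750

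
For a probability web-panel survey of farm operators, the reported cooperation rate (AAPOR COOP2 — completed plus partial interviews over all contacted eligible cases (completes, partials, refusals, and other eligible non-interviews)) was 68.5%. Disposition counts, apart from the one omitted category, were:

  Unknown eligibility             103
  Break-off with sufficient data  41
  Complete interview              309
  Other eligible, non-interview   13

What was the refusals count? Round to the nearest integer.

Top = 309 + 41 = 350
COOP2 = 350 / D = 0.685
D = 350 / 0.685 = 510.9
Rest of base = 363
refusals = 510.9 − 363 ≈ 148

148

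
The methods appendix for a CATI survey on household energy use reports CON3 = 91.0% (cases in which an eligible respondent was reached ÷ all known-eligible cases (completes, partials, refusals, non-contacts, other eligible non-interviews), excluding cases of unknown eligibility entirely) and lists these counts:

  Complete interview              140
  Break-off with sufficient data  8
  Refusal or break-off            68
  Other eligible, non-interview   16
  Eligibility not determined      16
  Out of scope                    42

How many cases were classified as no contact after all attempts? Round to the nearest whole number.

Num = 140 + 8 + 68 + 16 = 232
CON3 = 232 / D = 0.910
D = 232 / 0.910 = 254.9
Remaining denominator categories sum to 232
no contact after all attempts = 254.9 − 232 ≈ 23

23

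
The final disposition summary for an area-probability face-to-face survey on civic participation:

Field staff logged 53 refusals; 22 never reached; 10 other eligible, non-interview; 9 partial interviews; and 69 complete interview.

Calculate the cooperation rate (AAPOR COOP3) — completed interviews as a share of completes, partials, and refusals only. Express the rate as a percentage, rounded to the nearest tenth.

52.7%

Num = 69
Base = 69 + 9 + 53 = 131
COOP3 = 69 / 131 = 0.5267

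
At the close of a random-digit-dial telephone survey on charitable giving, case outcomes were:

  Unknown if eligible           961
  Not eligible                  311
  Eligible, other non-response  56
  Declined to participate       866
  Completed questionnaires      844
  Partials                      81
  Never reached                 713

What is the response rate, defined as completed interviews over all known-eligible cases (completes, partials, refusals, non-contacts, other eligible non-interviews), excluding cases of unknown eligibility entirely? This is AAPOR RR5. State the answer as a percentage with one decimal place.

Top = 844
Base = 844 + 81 + 866 + 713 + 56 = 2560
RR5 = 844 / 2560 = 0.3297

33.0%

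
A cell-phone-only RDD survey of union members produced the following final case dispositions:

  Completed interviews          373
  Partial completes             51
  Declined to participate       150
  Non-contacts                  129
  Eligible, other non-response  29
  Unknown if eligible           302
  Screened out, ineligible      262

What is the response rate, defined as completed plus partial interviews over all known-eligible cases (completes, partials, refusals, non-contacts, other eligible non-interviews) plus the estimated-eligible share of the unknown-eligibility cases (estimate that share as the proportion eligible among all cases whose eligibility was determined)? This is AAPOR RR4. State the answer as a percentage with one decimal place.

44.4%

Top: 373 + 51 = 424
Determined eligible: 373 + 51 + 150 + 129 + 29 = 732
e = 732 / (732 + 262) = 732 / 994 = 0.7364
Eligible share of unknowns: 0.7364 × 302 = 222.39
Denom: 732 + 222.39 = 954.39
RR4 = 424 / 954.39 = 0.4443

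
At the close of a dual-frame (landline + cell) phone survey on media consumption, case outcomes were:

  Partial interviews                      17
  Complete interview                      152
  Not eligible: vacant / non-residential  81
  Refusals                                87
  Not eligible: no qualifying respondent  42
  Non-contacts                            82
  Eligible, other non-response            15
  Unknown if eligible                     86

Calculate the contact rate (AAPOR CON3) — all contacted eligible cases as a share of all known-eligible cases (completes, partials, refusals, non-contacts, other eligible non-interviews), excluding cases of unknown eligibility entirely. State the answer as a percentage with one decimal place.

Out of scope = 42 + 81 = 123
Top = 152 + 17 + 87 + 15 = 271
Base = 152 + 17 + 87 + 82 + 15 = 353
CON3 = 271 / 353 = 0.7677

76.8%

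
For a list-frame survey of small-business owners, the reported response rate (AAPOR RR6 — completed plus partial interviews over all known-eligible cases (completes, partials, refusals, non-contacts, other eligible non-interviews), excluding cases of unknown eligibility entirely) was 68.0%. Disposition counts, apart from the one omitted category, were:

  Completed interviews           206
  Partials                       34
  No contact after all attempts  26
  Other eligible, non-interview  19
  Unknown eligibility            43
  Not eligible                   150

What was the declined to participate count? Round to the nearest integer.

Top = 206 + 34 = 240
RR6 = 240 / D = 0.680
D = 240 / 0.680 = 352.9
Remaining denominator categories sum to 285
declined to participate = 352.9 − 285 ≈ 68

68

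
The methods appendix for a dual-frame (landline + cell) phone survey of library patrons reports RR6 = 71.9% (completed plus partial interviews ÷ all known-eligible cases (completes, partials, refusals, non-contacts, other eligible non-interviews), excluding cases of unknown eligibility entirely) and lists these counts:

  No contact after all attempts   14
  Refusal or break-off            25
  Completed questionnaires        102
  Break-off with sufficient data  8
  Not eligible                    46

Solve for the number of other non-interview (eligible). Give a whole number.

Num = 102 + 8 = 110
RR6 = 110 / D = 0.719
D = 110 / 0.719 = 153.0
Remaining denominator categories sum to 149
other non-interview (eligible) = 153.0 − 149 ≈ 4

4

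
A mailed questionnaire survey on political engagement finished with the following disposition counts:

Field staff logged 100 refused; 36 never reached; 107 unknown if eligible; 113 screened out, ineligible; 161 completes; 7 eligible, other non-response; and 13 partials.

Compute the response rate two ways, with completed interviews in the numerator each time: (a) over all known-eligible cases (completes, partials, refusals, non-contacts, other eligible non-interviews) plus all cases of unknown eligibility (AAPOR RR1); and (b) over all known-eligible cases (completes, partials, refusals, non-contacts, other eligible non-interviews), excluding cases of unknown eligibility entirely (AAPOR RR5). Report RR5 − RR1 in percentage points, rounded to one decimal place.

12.8

Num: 161
Denom: 161 + 13 + 100 + 36 + 7 + 107 = 424
RR1 = 161 / 424 = 0.3797
Denom: 161 + 13 + 100 + 36 + 7 = 317
RR5 = 161 / 317 = 0.5079
Difference = 50.79 − 37.97 = 12.82 percentage points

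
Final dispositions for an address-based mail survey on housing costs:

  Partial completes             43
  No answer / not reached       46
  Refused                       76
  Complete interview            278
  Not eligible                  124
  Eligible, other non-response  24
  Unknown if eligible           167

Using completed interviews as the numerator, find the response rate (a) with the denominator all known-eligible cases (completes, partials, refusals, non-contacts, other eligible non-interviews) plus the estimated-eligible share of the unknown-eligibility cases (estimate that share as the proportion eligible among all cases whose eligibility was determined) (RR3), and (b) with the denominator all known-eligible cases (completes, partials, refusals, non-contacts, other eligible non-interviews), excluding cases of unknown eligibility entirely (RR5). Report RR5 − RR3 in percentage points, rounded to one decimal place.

13.1

Num → 278
Eligible (known) → 278 + 43 + 76 + 46 + 24 = 467
e = 467 / (467 + 124) = 467 / 591 = 0.7902
e × U → 0.7902 × 167 = 131.96
Denom → 467 + 131.96 = 598.96
RR3 = 278 / 598.96 = 0.4641
Denom → 278 + 43 + 76 + 46 + 24 = 467
RR5 = 278 / 467 = 0.5953
Difference = 59.53 − 46.41 = 13.12 percentage points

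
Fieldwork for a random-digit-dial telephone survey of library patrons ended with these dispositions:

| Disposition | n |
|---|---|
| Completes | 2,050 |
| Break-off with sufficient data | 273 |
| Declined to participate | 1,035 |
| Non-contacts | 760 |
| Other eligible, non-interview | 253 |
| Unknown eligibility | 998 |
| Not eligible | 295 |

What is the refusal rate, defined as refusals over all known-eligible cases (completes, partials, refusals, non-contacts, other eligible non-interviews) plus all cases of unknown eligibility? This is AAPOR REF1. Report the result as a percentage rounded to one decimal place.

19.3%

Num: 1035
Denom: 2050 + 273 + 1035 + 760 + 253 + 998 = 5369
REF1 = 1035 / 5369 = 0.1928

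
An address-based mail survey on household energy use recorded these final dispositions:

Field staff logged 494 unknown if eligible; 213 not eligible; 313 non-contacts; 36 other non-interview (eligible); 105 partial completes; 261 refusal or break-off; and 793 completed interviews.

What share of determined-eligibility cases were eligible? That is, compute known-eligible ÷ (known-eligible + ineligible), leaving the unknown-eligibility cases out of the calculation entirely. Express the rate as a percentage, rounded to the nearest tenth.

Determined eligible → 793 + 105 + 261 + 313 + 36 = 1508
e = 1508 / (1508 + 213) = 1508 / 1721 = 0.8762

87.6%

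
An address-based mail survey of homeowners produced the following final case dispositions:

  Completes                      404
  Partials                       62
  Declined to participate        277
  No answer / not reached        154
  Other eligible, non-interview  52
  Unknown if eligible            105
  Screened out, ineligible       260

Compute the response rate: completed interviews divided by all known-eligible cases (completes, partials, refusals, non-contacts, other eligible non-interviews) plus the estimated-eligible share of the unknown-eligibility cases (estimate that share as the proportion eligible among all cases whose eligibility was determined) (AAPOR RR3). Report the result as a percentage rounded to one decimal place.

Top = 404
Determined eligible = 404 + 62 + 277 + 154 + 52 = 949
e = 949 / (949 + 260) = 949 / 1209 = 0.7849
Eligible share of unknowns = 0.7849 × 105 = 82.41
Base = 949 + 82.41 = 1031.41
RR3 = 404 / 1031.41 = 0.3917

39.2%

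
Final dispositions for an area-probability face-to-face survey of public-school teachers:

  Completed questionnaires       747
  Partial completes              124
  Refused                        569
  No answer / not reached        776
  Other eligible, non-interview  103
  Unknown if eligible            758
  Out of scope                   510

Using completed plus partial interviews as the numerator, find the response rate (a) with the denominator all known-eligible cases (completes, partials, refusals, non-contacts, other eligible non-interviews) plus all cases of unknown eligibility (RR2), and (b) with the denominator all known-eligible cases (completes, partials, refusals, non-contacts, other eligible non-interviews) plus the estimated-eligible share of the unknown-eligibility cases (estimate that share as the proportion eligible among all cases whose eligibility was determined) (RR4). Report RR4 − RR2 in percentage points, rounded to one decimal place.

1.3

Top: 747 + 124 = 871
Denominator: 747 + 124 + 569 + 776 + 103 + 758 = 3077
RR2 = 871 / 3077 = 0.2831
Known eligible: 747 + 124 + 569 + 776 + 103 = 2319
e = 2319 / (2319 + 510) = 2319 / 2829 = 0.8197
e × U: 0.8197 × 758 = 621.33
Denominator: 2319 + 621.33 = 2940.33
RR4 = 871 / 2940.33 = 0.2962
Difference = 29.62 − 28.31 = 1.31 percentage points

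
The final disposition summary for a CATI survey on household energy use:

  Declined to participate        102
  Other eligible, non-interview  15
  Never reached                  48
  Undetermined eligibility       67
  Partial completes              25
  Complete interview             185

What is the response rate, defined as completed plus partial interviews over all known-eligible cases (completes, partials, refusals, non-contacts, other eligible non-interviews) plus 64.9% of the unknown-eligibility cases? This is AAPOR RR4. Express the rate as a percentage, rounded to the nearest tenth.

50.2%

Num → 185 + 25 = 210
Determined eligible → 185 + 25 + 102 + 48 + 15 = 375
e × U → 0.6490 × 67 = 43.48
Denom → 375 + 43.48 = 418.48
RR4 = 210 / 418.48 = 0.5018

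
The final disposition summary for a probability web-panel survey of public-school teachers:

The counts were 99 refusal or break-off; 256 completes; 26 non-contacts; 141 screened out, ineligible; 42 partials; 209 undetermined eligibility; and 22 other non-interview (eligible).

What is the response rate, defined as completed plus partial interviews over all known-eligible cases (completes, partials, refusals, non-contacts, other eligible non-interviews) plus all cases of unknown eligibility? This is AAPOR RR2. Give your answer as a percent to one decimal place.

45.6%

Num → 256 + 42 = 298
Denom → 256 + 42 + 99 + 26 + 22 + 209 = 654
RR2 = 298 / 654 = 0.4557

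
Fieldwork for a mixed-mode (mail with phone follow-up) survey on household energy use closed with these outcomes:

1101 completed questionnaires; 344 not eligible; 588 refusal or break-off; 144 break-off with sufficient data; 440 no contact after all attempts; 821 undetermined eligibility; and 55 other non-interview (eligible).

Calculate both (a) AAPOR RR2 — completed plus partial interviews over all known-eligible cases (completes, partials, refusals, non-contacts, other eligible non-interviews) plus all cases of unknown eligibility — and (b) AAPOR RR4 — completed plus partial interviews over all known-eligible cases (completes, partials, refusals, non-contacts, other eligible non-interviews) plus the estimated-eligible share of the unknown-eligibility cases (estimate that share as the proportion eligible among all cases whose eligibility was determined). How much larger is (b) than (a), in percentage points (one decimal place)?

1.4

Top = 1101 + 144 = 1245
Denominator = 1101 + 144 + 588 + 440 + 55 + 821 = 3149
RR2 = 1245 / 3149 = 0.3954
Known eligible = 1101 + 144 + 588 + 440 + 55 = 2328
e = 2328 / (2328 + 344) = 2328 / 2672 = 0.8713
Eligible share of unknowns = 0.8713 × 821 = 715.34
Denominator = 2328 + 715.34 = 3043.34
RR4 = 1245 / 3043.34 = 0.4091
Difference = 40.91 − 39.54 = 1.37 percentage points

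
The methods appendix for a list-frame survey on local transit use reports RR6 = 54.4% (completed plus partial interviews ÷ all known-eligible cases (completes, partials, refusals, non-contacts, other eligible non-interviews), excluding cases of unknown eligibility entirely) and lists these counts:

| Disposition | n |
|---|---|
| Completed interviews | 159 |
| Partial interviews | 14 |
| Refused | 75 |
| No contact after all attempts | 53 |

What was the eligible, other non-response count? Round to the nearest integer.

Numerator = 159 + 14 = 173
RR6 = 173 / D = 0.544
D = 173 / 0.544 = 318.0
Remaining denominator categories sum to 301
eligible, other non-response = 318.0 − 301 ≈ 17

17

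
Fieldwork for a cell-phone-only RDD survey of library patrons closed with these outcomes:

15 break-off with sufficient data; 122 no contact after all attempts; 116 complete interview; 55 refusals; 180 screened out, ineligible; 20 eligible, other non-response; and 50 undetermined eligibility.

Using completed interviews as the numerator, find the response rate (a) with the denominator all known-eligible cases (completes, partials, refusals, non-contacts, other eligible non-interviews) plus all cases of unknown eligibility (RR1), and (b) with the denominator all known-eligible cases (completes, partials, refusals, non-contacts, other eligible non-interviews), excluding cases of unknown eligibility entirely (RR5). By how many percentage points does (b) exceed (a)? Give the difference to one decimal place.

4.7

Top → 116
Base → 116 + 15 + 55 + 122 + 20 + 50 = 378
RR1 = 116 / 378 = 0.3069
Base → 116 + 15 + 55 + 122 + 20 = 328
RR5 = 116 / 328 = 0.3537
Difference = 35.37 − 30.69 = 4.68 percentage points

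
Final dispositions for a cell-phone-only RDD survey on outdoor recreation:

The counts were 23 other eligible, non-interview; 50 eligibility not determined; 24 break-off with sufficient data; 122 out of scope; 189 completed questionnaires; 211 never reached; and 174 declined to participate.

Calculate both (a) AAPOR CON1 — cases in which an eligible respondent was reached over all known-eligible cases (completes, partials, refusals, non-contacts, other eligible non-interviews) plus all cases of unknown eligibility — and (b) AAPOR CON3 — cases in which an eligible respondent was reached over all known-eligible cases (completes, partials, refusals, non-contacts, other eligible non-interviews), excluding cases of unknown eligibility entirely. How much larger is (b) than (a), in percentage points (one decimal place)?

Numerator = 189 + 24 + 174 + 23 = 410
Denom = 189 + 24 + 174 + 211 + 23 + 50 = 671
CON1 = 410 / 671 = 0.6110
Denom = 189 + 24 + 174 + 211 + 23 = 621
CON3 = 410 / 621 = 0.6602
Difference = 66.02 − 61.10 = 4.92 percentage points

4.9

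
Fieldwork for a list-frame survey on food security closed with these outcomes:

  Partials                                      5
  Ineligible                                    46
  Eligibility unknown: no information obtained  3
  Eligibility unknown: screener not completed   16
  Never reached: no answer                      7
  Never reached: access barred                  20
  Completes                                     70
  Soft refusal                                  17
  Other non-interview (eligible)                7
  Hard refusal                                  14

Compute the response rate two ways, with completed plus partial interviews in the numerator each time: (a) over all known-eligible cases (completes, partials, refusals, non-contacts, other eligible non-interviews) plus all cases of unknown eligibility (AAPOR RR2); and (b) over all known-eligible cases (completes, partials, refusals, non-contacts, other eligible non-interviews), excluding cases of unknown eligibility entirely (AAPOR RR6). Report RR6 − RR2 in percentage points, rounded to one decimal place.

Refused = 14 + 17 = 31
Non-contacts = 7 + 20 = 27
Unknown eligibility = 16 + 3 = 19
Numerator = 70 + 5 = 75
Denominator = 70 + 5 + 31 + 27 + 7 + 19 = 159
RR2 = 75 / 159 = 0.4717
Denominator = 70 + 5 + 31 + 27 + 7 = 140
RR6 = 75 / 140 = 0.5357
Difference = 53.57 − 47.17 = 6.40 percentage points

6.4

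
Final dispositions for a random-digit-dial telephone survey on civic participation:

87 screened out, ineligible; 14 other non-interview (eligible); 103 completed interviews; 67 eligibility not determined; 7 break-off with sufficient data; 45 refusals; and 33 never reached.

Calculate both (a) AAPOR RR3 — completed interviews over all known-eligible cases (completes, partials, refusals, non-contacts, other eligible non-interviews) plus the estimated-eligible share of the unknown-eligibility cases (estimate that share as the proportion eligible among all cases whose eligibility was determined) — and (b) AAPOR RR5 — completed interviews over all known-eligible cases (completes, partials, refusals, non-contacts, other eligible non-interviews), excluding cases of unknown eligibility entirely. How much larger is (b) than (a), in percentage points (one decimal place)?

Numerator = 103
Known eligible = 103 + 7 + 45 + 33 + 14 = 202
e = 202 / (202 + 87) = 202 / 289 = 0.6990
Estimated eligible among unknowns = 0.6990 × 67 = 46.83
Denom = 202 + 46.83 = 248.83
RR3 = 103 / 248.83 = 0.4139
Denom = 103 + 7 + 45 + 33 + 14 = 202
RR5 = 103 / 202 = 0.5099
Difference = 50.99 − 41.39 = 9.60 percentage points

9.6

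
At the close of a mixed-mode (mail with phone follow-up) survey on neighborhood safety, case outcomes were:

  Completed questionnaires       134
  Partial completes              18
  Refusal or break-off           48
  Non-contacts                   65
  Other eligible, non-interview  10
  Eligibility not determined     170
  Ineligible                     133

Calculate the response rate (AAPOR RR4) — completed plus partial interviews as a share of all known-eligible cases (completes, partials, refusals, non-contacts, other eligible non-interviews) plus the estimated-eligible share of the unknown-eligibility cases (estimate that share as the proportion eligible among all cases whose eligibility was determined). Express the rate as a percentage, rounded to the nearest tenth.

Num → 134 + 18 = 152
Determined eligible → 134 + 18 + 48 + 65 + 10 = 275
e = 275 / (275 + 133) = 275 / 408 = 0.6740
e × U → 0.6740 × 170 = 114.58
Denominator → 275 + 114.58 = 389.58
RR4 = 152 / 389.58 = 0.3902

39.0%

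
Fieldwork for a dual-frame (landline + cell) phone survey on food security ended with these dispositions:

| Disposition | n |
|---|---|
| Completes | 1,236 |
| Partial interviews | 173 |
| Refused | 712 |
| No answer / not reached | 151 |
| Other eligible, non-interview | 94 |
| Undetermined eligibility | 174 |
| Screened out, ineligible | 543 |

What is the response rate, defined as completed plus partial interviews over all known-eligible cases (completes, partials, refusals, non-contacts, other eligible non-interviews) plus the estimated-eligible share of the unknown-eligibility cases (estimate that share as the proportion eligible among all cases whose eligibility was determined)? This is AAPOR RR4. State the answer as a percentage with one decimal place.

56.2%

Num → 1236 + 173 = 1409
Determined eligible → 1236 + 173 + 712 + 151 + 94 = 2366
e = 2366 / (2366 + 543) = 2366 / 2909 = 0.8133
Estimated eligible among unknowns → 0.8133 × 174 = 141.51
Denominator → 2366 + 141.51 = 2507.51
RR4 = 1409 / 2507.51 = 0.5619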